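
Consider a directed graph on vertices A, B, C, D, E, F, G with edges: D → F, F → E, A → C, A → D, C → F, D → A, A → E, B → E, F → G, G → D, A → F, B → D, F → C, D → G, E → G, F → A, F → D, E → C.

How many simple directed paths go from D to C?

8

D→A→C
D→A→E→C
D→A→F→C
D→A→F→E→C
D→F→A→C
D→F→A→E→C
D→F→C
D→F→E→C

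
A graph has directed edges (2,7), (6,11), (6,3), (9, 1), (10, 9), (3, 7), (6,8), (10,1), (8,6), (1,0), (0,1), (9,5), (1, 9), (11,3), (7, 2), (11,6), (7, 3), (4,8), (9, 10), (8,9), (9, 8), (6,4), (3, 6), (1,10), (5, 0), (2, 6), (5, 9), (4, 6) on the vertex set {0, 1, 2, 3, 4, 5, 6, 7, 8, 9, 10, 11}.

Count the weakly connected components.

1

From 0: component {0, 1, 2, 3, 4, 5, 6, 7, 8, 9, 10, 11}.
That's 1 component.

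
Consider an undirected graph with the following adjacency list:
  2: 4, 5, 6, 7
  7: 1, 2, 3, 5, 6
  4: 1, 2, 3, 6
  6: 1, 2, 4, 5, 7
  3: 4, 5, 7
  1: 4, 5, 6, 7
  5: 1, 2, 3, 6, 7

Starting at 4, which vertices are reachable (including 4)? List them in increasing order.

1, 2, 3, 4, 5, 6, 7

Start at 4.
Its neighbours: 1, 2, 3, 6.
Then their neighbours: 5, 7.
Every vertex is now reached.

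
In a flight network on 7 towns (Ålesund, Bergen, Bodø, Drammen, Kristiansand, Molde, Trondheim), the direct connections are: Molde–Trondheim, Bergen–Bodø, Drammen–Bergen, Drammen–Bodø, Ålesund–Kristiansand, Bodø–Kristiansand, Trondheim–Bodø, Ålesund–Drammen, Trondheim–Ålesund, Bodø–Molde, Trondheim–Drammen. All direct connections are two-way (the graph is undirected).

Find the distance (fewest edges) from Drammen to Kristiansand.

2

Distance 0: Drammen.
Distance 1: Ålesund, Bergen, Bodø, Trondheim.
Distance 2: Kristiansand, Molde — contains Kristiansand.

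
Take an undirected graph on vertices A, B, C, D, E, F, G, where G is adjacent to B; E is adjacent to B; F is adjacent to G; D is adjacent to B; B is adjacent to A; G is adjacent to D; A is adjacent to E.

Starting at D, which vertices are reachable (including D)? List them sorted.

A, B, D, E, F, G

Start at D.
Its neighbours: B, G.
Then their neighbours: A, E, F.
Nothing further is reachable.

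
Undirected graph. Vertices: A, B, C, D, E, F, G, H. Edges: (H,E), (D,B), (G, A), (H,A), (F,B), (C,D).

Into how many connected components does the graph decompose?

2

From A: component {A, E, G, H}.
From B: component {B, C, D, F}.
That's 2 components.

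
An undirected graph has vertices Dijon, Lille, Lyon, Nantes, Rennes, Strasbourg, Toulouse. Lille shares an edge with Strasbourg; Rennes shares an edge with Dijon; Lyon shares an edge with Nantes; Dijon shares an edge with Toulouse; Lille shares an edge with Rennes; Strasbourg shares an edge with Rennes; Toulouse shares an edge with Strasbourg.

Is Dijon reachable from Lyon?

No

Explore from Lyon.
Distance 1: reach Nantes.
The search is exhausted without reaching Dijon; it lies in a different component.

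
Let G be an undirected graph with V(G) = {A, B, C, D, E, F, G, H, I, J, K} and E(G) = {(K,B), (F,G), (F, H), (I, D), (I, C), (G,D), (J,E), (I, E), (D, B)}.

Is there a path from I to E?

Explore from I.
Distance 1: reach C, D, E.
Found E.

Yes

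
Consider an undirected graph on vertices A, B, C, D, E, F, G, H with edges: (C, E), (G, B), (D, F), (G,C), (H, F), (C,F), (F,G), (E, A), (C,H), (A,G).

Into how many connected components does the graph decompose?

From A: component {A, B, C, D, E, F, G, H}.
That's 1 component.

1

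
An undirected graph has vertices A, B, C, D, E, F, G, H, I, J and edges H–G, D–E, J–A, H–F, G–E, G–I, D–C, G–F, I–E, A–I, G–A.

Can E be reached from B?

B has no edges, so nothing is reachable from it.

No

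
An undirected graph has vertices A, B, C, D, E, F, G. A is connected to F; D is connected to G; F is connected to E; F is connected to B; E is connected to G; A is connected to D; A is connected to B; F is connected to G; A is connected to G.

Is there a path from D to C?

Explore from D.
Distance 1: reach A, G.
Distance 2: reach B, E, F.
The search is exhausted without reaching C; it lies in a different component.

No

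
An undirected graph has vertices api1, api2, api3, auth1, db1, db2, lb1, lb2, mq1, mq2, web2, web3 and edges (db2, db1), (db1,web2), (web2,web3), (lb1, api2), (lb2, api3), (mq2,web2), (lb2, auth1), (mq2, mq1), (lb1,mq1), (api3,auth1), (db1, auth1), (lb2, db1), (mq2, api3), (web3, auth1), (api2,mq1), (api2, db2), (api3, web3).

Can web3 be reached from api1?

No

api1 has no edges, so nothing is reachable from it.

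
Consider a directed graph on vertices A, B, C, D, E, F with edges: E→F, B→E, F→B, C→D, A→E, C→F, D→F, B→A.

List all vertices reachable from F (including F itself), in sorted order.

Start at F.
Its neighbours: B.
Then their neighbours: A, E.
Nothing further is reachable.

A, B, E, F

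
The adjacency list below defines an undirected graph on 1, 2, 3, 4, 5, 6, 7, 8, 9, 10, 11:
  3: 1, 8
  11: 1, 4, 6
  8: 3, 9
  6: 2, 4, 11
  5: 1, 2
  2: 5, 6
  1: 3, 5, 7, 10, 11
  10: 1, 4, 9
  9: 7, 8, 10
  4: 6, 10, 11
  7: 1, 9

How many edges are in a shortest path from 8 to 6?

4

Distance 0: 8.
Distance 1: 3, 9.
Distance 2: 1, 7, 10.
Distance 3: 4, 5, 11.
Distance 4: 2, 6 — contains 6.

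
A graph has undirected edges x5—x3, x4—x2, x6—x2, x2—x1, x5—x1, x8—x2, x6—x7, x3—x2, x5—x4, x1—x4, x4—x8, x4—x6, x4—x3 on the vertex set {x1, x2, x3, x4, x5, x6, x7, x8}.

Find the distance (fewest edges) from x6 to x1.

2

Distance 0: x6.
Distance 1: x2, x4, x7.
Distance 2: x1, x3, x5, x8 — contains x1.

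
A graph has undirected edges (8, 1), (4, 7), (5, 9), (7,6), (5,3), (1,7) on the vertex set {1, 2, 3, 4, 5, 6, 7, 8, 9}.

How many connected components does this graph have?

3

From 1: component {1, 4, 6, 7, 8}.
From 2: component {2}.
From 3: component {3, 5, 9}.
That's 3 components.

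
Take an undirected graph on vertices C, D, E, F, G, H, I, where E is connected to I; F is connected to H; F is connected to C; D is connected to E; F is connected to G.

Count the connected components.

From C: component {C, F, G, H}.
From D: component {D, E, I}.
That's 2 components.

2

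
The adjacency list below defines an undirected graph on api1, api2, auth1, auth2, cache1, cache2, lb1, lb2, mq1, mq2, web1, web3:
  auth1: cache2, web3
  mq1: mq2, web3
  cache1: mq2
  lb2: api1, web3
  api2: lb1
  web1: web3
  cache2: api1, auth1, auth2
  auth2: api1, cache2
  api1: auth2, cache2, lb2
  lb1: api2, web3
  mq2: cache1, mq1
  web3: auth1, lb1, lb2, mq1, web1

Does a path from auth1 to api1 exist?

Explore from auth1.
Distance 1: reach cache2, web3.
Distance 2: reach api1, auth2, lb1, lb2, mq1, web1.
Found api1.

Yes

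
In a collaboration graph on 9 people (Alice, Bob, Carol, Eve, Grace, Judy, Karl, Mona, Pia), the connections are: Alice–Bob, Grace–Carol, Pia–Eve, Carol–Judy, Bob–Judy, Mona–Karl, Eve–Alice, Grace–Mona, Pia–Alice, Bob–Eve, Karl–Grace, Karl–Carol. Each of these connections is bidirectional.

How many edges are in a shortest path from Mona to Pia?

Distance 0: Mona.
Distance 1: Grace, Karl.
Distance 2: Carol.
Distance 3: Judy.
Distance 4: Bob.
Distance 5: Alice, Eve.
Distance 6: Pia — contains Pia.

6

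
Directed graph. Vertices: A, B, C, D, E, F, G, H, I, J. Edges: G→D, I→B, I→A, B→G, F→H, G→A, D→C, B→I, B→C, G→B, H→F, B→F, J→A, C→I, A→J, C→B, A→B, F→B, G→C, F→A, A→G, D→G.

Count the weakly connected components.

From A: component {A, B, C, D, F, G, H, I, J}.
From E: component {E}.
That's 2 components.

2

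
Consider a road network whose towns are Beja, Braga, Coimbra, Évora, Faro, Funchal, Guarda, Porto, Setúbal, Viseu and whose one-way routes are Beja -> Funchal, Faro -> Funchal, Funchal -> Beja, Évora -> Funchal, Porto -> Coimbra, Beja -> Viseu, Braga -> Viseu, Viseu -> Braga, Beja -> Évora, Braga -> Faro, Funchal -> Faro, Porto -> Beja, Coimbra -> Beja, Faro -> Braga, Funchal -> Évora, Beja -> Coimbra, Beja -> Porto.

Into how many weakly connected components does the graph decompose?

3

From Beja: component {Beja, Braga, Coimbra, Évora, Faro, Funchal, Porto, Viseu}.
From Guarda: component {Guarda}.
From Setúbal: component {Setúbal}.
That's 3 components.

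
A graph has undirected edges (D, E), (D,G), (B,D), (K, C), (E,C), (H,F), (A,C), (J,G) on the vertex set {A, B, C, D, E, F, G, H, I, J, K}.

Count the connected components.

3

From A: component {A, B, C, D, E, G, J, K}.
From F: component {F, H}.
From I: component {I}.
That's 3 components.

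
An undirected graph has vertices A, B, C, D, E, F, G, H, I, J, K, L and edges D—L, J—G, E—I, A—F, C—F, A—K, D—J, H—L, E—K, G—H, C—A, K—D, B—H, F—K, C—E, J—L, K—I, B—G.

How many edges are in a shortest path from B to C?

Distance 0: B.
Distance 1: G, H.
Distance 2: J, L.
Distance 3: D.
Distance 4: K.
Distance 5: A, E, F, I.
Distance 6: C — contains C.

6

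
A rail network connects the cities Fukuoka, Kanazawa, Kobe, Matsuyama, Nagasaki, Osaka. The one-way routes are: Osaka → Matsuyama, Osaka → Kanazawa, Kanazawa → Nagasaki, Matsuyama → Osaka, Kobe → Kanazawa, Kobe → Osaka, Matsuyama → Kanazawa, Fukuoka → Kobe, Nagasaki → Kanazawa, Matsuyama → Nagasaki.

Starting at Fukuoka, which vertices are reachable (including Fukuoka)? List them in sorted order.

Fukuoka, Kanazawa, Kobe, Matsuyama, Nagasaki, Osaka

Start at Fukuoka.
Its neighbours: Kobe.
Then their neighbours: Kanazawa, Osaka.
Then next layer: Matsuyama, Nagasaki.
Every vertex is now reached.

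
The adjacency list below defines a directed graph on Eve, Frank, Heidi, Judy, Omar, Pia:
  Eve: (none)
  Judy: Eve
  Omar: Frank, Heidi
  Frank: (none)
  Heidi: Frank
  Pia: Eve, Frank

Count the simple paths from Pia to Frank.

Pia→Frank

1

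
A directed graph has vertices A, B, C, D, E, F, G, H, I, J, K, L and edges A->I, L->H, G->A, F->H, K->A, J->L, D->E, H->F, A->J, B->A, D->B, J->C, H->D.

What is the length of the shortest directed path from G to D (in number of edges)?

Distance 0: G.
Distance 1: A.
Distance 2: I, J.
Distance 3: C, L.
Distance 4: H.
Distance 5: D, F — contains D.

5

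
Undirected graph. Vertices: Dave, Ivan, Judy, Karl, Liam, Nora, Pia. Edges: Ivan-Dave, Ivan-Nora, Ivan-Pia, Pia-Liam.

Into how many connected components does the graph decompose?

3

From Dave: component {Dave, Ivan, Liam, Nora, Pia}.
From Judy: component {Judy}.
From Karl: component {Karl}.
That's 3 components.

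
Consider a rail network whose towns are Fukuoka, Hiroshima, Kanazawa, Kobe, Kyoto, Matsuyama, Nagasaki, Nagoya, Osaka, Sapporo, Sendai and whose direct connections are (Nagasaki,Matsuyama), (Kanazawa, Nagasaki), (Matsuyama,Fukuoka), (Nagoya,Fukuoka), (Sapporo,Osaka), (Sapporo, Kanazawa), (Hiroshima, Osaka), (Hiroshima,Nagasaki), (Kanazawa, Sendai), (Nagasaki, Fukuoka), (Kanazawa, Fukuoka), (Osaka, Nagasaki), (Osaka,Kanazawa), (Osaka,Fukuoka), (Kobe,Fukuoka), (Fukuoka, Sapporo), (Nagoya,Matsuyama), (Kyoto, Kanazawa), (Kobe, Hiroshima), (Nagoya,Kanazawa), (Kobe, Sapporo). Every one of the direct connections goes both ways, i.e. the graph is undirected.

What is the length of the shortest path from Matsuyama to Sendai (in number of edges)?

3

Distance 0: Matsuyama.
Distance 1: Fukuoka, Nagasaki, Nagoya.
Distance 2: Hiroshima, Kanazawa, Kobe, Osaka, Sapporo.
Distance 3: Kyoto, Sendai — contains Sendai.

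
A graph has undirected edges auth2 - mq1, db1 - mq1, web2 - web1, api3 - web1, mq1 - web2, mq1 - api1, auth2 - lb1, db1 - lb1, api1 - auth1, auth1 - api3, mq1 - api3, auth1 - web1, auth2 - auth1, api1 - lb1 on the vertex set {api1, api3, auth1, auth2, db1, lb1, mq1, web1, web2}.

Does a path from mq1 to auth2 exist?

Explore from mq1.
Distance 1: reach api1, api3, auth2, db1, web2.
Found auth2.

Yes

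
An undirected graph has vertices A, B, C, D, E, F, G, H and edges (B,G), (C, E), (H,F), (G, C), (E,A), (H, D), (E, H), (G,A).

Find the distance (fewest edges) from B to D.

Distance 0: B.
Distance 1: G.
Distance 2: A, C.
Distance 3: E.
Distance 4: H.
Distance 5: D, F — contains D.

5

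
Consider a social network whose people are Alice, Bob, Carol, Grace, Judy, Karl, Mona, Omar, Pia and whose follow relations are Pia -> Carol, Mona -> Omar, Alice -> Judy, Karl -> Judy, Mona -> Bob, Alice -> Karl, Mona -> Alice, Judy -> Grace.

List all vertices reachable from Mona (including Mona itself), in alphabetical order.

Start at Mona.
Its neighbours: Alice, Bob, Omar.
Then their neighbours: Judy, Karl.
Then next layer: Grace.
Nothing further is reachable.

Alice, Bob, Grace, Judy, Karl, Mona, Omar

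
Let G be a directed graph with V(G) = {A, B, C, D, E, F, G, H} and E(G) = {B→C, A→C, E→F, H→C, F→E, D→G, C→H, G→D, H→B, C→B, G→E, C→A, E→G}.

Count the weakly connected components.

From A: component {A, B, C, H}.
From D: component {D, E, F, G}.
That's 2 components.

2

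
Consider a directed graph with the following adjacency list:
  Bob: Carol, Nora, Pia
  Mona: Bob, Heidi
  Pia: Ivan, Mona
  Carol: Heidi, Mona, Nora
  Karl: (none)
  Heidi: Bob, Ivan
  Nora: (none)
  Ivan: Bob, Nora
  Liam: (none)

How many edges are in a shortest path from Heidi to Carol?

2

Distance 0: Heidi.
Distance 1: Bob, Ivan.
Distance 2: Carol, Nora, Pia — contains Carol.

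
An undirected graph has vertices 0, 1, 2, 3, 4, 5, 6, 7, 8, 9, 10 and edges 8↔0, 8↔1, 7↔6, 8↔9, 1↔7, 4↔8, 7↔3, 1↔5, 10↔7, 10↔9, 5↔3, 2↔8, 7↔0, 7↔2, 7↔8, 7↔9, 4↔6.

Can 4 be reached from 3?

Yes

Explore from 3.
Distance 1: reach 5, 7.
Distance 2: reach 0, 1, 2, 6, 8, 9, 10.
Distance 3: reach 4.
Found 4.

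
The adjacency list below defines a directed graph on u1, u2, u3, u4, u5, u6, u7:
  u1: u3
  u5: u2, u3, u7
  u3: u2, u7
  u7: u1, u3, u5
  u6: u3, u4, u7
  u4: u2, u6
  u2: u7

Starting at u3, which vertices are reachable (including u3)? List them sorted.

Start at u3.
Its neighbours: u2, u7.
Then their neighbours: u1, u5.
Nothing further is reachable.

u1, u2, u3, u5, u7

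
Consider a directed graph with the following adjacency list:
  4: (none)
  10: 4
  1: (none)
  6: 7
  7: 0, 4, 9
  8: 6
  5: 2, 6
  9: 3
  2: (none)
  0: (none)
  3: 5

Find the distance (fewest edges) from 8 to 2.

6

Distance 0: 8.
Distance 1: 6.
Distance 2: 7.
Distance 3: 0, 4, 9.
Distance 4: 3.
Distance 5: 5.
Distance 6: 2 — contains 2.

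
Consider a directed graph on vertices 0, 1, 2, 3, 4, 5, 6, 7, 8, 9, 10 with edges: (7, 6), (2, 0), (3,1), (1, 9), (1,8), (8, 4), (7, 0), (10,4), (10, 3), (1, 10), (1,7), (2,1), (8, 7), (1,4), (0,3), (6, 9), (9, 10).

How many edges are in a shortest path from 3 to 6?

3

Distance 0: 3.
Distance 1: 1.
Distance 2: 4, 7, 8, 9, 10.
Distance 3: 0, 6 — contains 6.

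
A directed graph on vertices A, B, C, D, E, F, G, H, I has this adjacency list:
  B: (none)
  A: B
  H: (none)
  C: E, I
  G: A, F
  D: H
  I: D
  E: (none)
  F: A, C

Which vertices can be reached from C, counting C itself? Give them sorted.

Start at C.
Its neighbours: E, I.
Then their neighbours: D.
Then next layer: H.
Nothing further is reachable.

C, D, E, H, I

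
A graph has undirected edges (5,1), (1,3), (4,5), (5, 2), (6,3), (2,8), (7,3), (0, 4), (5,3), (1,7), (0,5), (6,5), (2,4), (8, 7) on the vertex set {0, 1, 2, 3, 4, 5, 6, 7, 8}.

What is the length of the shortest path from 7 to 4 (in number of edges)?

Distance 0: 7.
Distance 1: 1, 3, 8.
Distance 2: 2, 5, 6.
Distance 3: 0, 4 — contains 4.

3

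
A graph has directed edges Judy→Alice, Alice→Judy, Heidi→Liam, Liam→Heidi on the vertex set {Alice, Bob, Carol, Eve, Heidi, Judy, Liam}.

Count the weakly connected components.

5

From Alice: component {Alice, Judy}.
From Bob: component {Bob}.
From Carol: component {Carol}.
From Eve: component {Eve}.
From Heidi: component {Heidi, Liam}.
That's 5 components.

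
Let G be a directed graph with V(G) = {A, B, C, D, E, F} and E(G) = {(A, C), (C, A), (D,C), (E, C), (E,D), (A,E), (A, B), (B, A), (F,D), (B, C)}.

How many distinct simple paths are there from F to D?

1

F→D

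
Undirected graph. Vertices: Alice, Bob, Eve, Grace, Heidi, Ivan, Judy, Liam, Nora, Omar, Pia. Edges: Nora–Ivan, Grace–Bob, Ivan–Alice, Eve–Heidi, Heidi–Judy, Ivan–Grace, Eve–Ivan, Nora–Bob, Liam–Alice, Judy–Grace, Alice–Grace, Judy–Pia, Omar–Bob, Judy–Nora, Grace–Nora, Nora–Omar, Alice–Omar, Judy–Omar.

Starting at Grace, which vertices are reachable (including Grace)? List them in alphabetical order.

Start at Grace.
Its neighbours: Alice, Bob, Ivan, Judy, Nora.
Then their neighbours: Eve, Heidi, Liam, Omar, Pia.
Every vertex is now reached.

Alice, Bob, Eve, Grace, Heidi, Ivan, Judy, Liam, Nora, Omar, Pia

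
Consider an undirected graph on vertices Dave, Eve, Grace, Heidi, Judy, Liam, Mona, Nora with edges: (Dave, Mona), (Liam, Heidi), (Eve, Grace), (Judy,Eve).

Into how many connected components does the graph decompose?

From Dave: component {Dave, Mona}.
From Eve: component {Eve, Grace, Judy}.
From Heidi: component {Heidi, Liam}.
From Nora: component {Nora}.
That's 4 components.

4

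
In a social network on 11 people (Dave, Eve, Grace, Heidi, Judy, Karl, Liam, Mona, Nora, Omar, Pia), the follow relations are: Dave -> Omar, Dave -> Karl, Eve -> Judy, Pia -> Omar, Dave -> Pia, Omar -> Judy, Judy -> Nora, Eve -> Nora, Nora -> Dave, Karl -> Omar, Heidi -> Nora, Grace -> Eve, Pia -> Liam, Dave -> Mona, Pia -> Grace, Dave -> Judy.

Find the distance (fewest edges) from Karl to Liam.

Distance 0: Karl.
Distance 1: Omar.
Distance 2: Judy.
Distance 3: Nora.
Distance 4: Dave.
Distance 5: Mona, Pia.
Distance 6: Grace, Liam — contains Liam.

6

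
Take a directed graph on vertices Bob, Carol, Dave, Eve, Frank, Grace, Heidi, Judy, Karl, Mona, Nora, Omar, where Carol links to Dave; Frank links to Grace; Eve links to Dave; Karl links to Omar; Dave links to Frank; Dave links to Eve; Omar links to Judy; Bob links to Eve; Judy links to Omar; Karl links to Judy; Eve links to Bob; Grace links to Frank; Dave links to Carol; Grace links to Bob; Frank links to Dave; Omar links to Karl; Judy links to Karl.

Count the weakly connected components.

5

From Bob: component {Bob, Carol, Dave, Eve, Frank, Grace}.
From Heidi: component {Heidi}.
From Judy: component {Judy, Karl, Omar}.
From Mona: component {Mona}.
From Nora: component {Nora}.
That's 5 components.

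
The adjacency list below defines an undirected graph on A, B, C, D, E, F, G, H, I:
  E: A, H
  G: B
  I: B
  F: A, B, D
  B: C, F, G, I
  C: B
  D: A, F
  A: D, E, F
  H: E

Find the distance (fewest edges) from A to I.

3

Distance 0: A.
Distance 1: D, E, F.
Distance 2: B, H.
Distance 3: C, G, I — contains I.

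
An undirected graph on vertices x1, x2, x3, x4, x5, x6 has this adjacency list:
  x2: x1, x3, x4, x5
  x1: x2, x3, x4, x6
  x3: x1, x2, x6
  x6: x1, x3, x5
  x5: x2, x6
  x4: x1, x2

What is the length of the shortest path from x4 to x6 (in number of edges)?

Distance 0: x4.
Distance 1: x1, x2.
Distance 2: x3, x5, x6 — contains x6.

2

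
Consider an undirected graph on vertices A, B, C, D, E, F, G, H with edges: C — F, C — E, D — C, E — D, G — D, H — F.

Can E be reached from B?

No

B has no edges, so nothing is reachable from it.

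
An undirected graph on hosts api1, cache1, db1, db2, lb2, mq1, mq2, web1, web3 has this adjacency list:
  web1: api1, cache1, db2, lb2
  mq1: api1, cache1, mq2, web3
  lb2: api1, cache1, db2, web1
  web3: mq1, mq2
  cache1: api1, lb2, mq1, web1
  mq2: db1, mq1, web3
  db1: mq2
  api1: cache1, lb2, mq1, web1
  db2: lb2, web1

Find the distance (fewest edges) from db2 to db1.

Distance 0: db2.
Distance 1: lb2, web1.
Distance 2: api1, cache1.
Distance 3: mq1.
Distance 4: mq2, web3.
Distance 5: db1 — contains db1.

5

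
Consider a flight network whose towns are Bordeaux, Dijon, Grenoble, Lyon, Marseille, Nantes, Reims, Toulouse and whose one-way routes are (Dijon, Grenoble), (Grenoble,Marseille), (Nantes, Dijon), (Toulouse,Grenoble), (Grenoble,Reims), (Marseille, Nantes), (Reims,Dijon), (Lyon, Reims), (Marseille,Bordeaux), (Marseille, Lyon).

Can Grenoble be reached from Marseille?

Explore from Marseille.
Distance 1: reach Bordeaux, Lyon, Nantes.
Distance 2: reach Dijon, Reims.
Distance 3: reach Grenoble.
Found Grenoble.

Yes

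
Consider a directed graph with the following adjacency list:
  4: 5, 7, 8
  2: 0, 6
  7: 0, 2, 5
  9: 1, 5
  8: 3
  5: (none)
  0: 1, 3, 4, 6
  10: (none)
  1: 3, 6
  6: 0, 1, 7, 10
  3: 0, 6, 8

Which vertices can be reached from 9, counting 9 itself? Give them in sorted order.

Start at 9.
Its neighbours: 1, 5.
Then their neighbours: 3, 6.
Then next layer: 0, 7, 8, 10.
Then next layer: 2, 4.
Every vertex is now reached.

0, 1, 2, 3, 4, 5, 6, 7, 8, 9, 10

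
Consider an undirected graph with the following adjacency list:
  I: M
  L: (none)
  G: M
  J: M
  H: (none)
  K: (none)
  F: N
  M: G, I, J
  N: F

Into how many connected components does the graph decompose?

From F: component {F, N}.
From G: component {G, I, J, M}.
From H: component {H}.
From K: component {K}.
From L: component {L}.
That's 5 components.

5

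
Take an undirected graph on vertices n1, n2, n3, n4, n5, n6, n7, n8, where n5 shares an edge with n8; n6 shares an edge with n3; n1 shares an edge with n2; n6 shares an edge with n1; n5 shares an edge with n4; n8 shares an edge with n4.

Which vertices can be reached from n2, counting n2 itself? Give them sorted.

Start at n2.
Its neighbours: n1.
Then their neighbours: n6.
Then next layer: n3.
Nothing further is reachable.

n1, n2, n3, n6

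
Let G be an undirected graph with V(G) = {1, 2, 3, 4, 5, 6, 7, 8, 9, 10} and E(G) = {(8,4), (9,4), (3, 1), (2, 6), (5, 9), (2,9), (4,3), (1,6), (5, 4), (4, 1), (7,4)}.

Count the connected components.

From 1: component {1, 2, 3, 4, 5, 6, 7, 8, 9}.
From 10: component {10}.
That's 2 components.

2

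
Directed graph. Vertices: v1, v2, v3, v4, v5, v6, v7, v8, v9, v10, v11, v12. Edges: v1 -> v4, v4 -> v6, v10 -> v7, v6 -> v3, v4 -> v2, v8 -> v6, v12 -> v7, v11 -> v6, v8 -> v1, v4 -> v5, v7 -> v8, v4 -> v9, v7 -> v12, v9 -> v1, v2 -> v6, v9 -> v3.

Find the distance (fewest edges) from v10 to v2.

5

Distance 0: v10.
Distance 1: v7.
Distance 2: v8, v12.
Distance 3: v1, v6.
Distance 4: v3, v4.
Distance 5: v2, v5, v9 — contains v2.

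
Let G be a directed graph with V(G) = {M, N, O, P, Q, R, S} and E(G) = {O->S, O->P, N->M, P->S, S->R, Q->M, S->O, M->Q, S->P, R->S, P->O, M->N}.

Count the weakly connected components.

2

From M: component {M, N, Q}.
From O: component {O, P, R, S}.
That's 2 components.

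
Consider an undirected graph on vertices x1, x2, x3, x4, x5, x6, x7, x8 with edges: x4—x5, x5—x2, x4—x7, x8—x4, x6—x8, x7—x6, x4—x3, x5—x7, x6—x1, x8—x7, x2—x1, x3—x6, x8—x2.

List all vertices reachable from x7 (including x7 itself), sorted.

Start at x7.
Its neighbours: x4, x5, x6, x8.
Then their neighbours: x1, x2, x3.
Every vertex is now reached.

x1, x2, x3, x4, x5, x6, x7, x8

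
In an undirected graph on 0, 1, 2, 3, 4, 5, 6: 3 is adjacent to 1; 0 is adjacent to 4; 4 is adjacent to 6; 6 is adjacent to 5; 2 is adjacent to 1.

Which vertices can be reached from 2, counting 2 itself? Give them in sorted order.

Start at 2.
Its neighbours: 1.
Then their neighbours: 3.
Nothing further is reachable.

1, 2, 3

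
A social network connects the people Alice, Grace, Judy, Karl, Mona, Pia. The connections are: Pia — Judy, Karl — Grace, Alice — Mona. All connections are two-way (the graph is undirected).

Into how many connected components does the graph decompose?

From Alice: component {Alice, Mona}.
From Grace: component {Grace, Karl}.
From Judy: component {Judy, Pia}.
That's 3 components.

3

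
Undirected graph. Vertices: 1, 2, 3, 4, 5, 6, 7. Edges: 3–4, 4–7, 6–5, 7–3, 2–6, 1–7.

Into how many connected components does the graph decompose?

From 1: component {1, 3, 4, 7}.
From 2: component {2, 5, 6}.
That's 2 components.

2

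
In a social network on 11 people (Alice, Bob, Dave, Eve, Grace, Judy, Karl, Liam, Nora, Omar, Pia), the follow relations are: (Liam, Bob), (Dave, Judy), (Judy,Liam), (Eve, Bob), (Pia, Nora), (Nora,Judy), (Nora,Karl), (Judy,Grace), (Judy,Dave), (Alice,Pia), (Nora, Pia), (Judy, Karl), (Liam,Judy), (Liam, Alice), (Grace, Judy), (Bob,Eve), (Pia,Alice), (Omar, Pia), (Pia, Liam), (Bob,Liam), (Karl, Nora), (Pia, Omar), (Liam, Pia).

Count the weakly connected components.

1

From Alice: component {Alice, Bob, Dave, Eve, Grace, Judy, Karl, Liam, Nora, Omar, Pia}.
That's 1 component.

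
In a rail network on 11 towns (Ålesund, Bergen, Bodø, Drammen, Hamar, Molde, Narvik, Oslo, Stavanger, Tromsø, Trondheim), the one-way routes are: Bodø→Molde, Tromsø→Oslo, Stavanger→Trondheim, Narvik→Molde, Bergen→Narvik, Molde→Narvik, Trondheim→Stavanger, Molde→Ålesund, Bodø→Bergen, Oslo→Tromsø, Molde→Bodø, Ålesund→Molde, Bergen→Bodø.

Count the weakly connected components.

From Ålesund: component {Ålesund, Bergen, Bodø, Molde, Narvik}.
From Drammen: component {Drammen}.
From Hamar: component {Hamar}.
From Oslo: component {Oslo, Tromsø}.
From Stavanger: component {Stavanger, Trondheim}.
That's 5 components.

5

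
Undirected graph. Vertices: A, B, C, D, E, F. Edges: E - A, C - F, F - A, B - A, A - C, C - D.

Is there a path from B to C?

Explore from B.
Distance 1: reach A.
Distance 2: reach C, E, F.
Found C.

Yes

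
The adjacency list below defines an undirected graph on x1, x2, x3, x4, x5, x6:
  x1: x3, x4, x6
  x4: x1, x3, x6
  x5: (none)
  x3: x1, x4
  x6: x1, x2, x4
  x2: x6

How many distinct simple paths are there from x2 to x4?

3

x2–x6–x1–x3–x4
x2–x6–x1–x4
x2–x6–x4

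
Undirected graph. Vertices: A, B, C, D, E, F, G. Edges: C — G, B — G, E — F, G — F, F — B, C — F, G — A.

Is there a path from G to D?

No

Explore from G.
Distance 1: reach A, B, C, F.
Distance 2: reach E.
The search is exhausted without reaching D; it lies in a different component.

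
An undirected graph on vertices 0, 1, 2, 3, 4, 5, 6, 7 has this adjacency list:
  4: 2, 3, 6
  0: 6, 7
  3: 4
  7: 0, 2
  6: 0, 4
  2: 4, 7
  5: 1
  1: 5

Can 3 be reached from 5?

Explore from 5.
Distance 1: reach 1.
The search is exhausted without reaching 3; it lies in a different component.

No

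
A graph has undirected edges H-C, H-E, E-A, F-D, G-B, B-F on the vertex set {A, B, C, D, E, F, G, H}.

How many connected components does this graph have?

2

From A: component {A, C, E, H}.
From B: component {B, D, F, G}.
That's 2 components.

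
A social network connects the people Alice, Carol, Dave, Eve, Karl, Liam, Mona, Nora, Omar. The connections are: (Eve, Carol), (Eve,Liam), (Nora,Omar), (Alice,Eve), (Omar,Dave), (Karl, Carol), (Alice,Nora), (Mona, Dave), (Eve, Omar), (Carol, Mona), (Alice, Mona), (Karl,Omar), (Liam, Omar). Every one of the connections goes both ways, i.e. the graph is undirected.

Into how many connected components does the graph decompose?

From Alice: component {Alice, Carol, Dave, Eve, Karl, Liam, Mona, Nora, Omar}.
That's 1 component.

1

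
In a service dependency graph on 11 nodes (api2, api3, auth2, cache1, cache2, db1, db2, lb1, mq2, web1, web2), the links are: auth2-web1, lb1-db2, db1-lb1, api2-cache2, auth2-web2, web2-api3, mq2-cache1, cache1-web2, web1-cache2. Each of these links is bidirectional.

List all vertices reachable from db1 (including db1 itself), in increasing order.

Start at db1.
Its neighbours: lb1.
Then their neighbours: db2.
Nothing further is reachable.

db1, db2, lb1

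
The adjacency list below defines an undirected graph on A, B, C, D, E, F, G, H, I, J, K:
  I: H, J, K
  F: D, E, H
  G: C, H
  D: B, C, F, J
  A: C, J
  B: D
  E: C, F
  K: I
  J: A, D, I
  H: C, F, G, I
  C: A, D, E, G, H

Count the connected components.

From A: component {A, B, C, D, E, F, G, H, I, J, K}.
That's 1 component.

1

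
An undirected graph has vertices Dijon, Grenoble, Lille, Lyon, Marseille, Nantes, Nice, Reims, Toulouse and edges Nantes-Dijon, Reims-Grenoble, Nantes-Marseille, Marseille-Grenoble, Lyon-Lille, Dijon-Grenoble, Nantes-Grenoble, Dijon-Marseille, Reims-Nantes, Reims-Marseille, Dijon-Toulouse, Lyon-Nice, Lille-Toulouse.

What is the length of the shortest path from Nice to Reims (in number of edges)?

Distance 0: Nice.
Distance 1: Lyon.
Distance 2: Lille.
Distance 3: Toulouse.
Distance 4: Dijon.
Distance 5: Grenoble, Marseille, Nantes.
Distance 6: Reims — contains Reims.

6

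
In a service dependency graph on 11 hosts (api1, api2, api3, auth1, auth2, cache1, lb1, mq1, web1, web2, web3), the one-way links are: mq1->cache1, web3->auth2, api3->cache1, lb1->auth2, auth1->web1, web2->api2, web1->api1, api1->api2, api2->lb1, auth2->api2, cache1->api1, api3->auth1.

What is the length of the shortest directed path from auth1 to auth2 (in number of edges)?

Distance 0: auth1.
Distance 1: web1.
Distance 2: api1.
Distance 3: api2.
Distance 4: lb1.
Distance 5: auth2 — contains auth2.

5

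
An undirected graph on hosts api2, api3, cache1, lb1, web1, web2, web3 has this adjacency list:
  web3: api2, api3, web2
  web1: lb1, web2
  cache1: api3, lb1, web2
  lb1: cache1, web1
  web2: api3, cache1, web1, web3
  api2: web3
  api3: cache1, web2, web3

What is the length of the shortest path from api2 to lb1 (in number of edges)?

Distance 0: api2.
Distance 1: web3.
Distance 2: api3, web2.
Distance 3: cache1, web1.
Distance 4: lb1 — contains lb1.

4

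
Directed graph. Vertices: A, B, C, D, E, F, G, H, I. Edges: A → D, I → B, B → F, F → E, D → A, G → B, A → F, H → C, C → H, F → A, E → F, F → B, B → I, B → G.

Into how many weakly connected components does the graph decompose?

From A: component {A, B, D, E, F, G, I}.
From C: component {C, H}.
That's 2 components.

2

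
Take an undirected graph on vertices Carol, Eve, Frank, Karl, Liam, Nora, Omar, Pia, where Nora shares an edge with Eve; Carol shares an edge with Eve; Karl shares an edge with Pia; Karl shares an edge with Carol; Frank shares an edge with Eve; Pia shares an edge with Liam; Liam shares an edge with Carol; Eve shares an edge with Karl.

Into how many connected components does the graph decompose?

2

From Carol: component {Carol, Eve, Frank, Karl, Liam, Nora, Pia}.
From Omar: component {Omar}.
That's 2 components.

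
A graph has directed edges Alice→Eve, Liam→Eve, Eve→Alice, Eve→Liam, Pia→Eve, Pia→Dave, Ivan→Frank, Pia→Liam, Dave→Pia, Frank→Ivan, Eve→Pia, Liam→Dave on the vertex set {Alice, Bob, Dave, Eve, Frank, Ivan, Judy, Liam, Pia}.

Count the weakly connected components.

From Alice: component {Alice, Dave, Eve, Liam, Pia}.
From Bob: component {Bob}.
From Frank: component {Frank, Ivan}.
From Judy: component {Judy}.
That's 4 components.

4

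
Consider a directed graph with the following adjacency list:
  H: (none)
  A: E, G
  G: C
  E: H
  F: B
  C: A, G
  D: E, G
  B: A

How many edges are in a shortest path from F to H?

4

Distance 0: F.
Distance 1: B.
Distance 2: A.
Distance 3: E, G.
Distance 4: C, H — contains H.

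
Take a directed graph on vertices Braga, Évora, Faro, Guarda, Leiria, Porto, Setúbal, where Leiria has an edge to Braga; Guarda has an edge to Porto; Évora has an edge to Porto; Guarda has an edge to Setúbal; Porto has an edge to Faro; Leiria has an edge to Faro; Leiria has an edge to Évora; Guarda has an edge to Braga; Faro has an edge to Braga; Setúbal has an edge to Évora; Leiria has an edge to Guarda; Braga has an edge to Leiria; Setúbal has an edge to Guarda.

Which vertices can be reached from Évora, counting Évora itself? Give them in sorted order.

Start at Évora.
Its neighbours: Porto.
Then their neighbours: Faro.
Then next layer: Braga.
Then next layer: Leiria.
Then next layer: Guarda.
Then next layer: Setúbal.
Every vertex is now reached.

Braga, Évora, Faro, Guarda, Leiria, Porto, Setúbal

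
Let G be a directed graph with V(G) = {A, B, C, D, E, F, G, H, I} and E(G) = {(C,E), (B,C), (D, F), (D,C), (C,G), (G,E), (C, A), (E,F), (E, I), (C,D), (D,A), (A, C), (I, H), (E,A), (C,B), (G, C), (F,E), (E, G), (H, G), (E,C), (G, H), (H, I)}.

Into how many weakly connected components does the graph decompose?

1

From A: component {A, B, C, D, E, F, G, H, I}.
That's 1 component.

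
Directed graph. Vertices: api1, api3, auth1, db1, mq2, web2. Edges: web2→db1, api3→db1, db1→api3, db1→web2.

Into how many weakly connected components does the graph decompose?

From api1: component {api1}.
From api3: component {api3, db1, web2}.
From auth1: component {auth1}.
From mq2: component {mq2}.
That's 4 components.

4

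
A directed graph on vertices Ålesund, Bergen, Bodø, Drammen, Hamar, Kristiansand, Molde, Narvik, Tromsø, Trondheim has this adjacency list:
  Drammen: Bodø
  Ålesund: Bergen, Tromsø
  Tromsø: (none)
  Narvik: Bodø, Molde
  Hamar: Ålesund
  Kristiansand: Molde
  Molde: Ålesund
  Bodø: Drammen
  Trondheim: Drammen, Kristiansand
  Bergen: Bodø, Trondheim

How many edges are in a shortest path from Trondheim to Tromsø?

4

Distance 0: Trondheim.
Distance 1: Drammen, Kristiansand.
Distance 2: Bodø, Molde.
Distance 3: Ålesund.
Distance 4: Bergen, Tromsø — contains Tromsø.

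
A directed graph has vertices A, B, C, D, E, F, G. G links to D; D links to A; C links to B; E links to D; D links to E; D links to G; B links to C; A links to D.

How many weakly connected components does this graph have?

3

From A: component {A, D, E, G}.
From B: component {B, C}.
From F: component {F}.
That's 3 components.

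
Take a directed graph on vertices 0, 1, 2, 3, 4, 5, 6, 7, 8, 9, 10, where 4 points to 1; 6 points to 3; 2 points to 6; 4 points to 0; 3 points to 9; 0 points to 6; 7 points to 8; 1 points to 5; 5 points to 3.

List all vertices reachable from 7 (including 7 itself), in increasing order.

7, 8

Start at 7.
Its neighbours: 8.
Nothing further is reachable.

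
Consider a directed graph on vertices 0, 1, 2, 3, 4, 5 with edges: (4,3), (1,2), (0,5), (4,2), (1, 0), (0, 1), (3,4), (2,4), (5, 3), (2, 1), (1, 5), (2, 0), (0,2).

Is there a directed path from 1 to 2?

Yes

Explore from 1.
Distance 1: reach 0, 2, 5.
Found 2.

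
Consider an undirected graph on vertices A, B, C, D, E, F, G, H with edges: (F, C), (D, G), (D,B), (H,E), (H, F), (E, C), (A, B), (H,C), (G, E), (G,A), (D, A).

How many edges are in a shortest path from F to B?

5

Distance 0: F.
Distance 1: C, H.
Distance 2: E.
Distance 3: G.
Distance 4: A, D.
Distance 5: B — contains B.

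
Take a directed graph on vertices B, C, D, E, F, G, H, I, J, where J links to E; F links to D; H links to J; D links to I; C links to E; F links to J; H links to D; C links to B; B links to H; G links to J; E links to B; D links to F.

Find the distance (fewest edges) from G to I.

Distance 0: G.
Distance 1: J.
Distance 2: E.
Distance 3: B.
Distance 4: H.
Distance 5: D.
Distance 6: F, I — contains I.

6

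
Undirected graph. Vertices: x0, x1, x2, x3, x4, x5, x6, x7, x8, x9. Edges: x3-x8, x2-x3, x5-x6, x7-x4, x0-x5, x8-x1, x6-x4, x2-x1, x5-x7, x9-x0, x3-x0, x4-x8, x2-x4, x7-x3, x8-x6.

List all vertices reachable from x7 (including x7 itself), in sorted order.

x0, x1, x2, x3, x4, x5, x6, x7, x8, x9

Start at x7.
Its neighbours: x3, x4, x5.
Then their neighbours: x0, x2, x6, x8.
Then next layer: x1, x9.
Every vertex is now reached.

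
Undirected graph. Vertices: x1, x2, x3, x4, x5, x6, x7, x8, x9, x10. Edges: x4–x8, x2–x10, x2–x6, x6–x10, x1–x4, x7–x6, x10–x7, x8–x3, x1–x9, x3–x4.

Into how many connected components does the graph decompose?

3

From x1: component {x1, x3, x4, x8, x9}.
From x2: component {x2, x6, x7, x10}.
From x5: component {x5}.
That's 3 components.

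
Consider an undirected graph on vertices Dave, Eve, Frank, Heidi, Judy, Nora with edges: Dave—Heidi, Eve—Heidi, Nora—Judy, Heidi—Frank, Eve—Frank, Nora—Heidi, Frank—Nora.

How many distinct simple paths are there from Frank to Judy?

Frank–Eve–Heidi–Nora–Judy
Frank–Heidi–Nora–Judy
Frank–Nora–Judy

3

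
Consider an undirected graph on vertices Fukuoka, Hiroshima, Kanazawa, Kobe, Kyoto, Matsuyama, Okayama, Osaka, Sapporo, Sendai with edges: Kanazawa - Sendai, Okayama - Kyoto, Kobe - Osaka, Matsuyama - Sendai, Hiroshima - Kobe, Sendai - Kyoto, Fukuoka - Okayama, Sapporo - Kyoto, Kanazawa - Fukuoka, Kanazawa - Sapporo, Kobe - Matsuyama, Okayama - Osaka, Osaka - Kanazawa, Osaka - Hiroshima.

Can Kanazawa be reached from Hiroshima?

Yes

Explore from Hiroshima.
Distance 1: reach Kobe, Osaka.
Distance 2: reach Kanazawa, Matsuyama, Okayama.
Found Kanazawa.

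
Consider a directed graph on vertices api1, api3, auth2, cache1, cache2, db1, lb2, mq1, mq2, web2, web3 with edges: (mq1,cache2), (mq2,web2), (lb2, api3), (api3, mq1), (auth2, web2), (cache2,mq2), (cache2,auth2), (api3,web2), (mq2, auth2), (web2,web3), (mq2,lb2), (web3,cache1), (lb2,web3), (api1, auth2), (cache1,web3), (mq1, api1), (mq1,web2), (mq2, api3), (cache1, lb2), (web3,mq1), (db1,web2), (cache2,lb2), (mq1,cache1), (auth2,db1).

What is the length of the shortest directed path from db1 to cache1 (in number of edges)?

Distance 0: db1.
Distance 1: web2.
Distance 2: web3.
Distance 3: cache1, mq1 — contains cache1.

3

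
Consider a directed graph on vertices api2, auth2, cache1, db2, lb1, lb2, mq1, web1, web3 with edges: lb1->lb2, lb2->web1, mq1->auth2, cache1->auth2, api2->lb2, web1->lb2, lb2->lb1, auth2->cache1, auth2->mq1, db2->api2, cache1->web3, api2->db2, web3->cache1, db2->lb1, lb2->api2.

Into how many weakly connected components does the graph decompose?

From api2: component {api2, db2, lb1, lb2, web1}.
From auth2: component {auth2, cache1, mq1, web3}.
That's 2 components.

2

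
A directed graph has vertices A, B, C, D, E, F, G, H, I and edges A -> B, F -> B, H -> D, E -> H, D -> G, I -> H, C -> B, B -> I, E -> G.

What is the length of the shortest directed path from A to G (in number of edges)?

5

Distance 0: A.
Distance 1: B.
Distance 2: I.
Distance 3: H.
Distance 4: D.
Distance 5: G — contains G.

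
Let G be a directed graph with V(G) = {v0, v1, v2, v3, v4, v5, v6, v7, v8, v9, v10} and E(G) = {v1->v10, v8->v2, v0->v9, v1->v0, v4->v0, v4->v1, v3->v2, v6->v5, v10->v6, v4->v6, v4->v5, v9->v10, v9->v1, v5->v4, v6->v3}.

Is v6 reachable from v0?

Explore from v0.
Distance 1: reach v9.
Distance 2: reach v1, v10.
Distance 3: reach v6.
Found v6.

Yes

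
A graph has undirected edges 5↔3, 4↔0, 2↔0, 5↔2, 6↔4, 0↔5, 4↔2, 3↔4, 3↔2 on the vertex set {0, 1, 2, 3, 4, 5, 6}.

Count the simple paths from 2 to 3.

7

2–0–4–3
2–0–5–3
2–3
2–4–0–5–3
2–4–3
2–5–0–4–3
2–5–3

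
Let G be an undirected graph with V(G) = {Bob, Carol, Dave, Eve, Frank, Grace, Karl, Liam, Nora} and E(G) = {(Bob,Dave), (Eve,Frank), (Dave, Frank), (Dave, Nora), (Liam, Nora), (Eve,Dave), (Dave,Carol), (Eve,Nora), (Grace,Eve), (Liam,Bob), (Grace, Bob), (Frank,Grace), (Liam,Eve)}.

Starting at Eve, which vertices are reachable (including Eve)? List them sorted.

Bob, Carol, Dave, Eve, Frank, Grace, Liam, Nora

Start at Eve.
Its neighbours: Dave, Frank, Grace, Liam, Nora.
Then their neighbours: Bob, Carol.
Nothing further is reachable.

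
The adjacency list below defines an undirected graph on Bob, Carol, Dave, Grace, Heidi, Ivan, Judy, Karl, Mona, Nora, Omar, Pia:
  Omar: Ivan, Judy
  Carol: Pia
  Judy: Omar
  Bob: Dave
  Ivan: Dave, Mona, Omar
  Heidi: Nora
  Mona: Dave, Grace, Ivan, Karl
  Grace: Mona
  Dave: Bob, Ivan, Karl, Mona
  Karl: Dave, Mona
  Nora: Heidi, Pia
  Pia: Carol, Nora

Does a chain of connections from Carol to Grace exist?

No

Explore from Carol.
Distance 1: reach Pia.
Distance 2: reach Nora.
Distance 3: reach Heidi.
The search is exhausted without reaching Grace; it lies in a different component.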